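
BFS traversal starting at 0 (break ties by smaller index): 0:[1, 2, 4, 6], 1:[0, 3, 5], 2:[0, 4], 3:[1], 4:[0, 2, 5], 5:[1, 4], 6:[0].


BFS queue: start with [0]
Visit order: [0, 1, 2, 4, 6, 3, 5]


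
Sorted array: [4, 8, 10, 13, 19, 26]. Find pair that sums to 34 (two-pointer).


Two pointers: lo=0, hi=5
Found pair: (8, 26) summing to 34


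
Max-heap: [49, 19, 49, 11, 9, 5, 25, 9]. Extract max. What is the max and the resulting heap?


Max = 49
Replace root with last, heapify down
Resulting heap: [49, 19, 25, 11, 9, 5, 9]


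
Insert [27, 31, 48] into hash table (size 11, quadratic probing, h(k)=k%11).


Insertions: 27->slot 5; 31->slot 9; 48->slot 4
Table: [None, None, None, None, 48, 27, None, None, None, 31, None]


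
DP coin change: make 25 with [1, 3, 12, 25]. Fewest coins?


dp[0]=0; dp[i]=1+min(dp[i-c] for c in coins)
...dp[20]=5, dp[21]=4, dp[22]=5, dp[23]=6, dp[24]=2, dp[25]=1
Minimum coins for 25 = 1


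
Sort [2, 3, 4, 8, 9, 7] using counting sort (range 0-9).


Count array: [0, 0, 1, 1, 1, 0, 0, 1, 1, 1]
Reconstruct: [2, 3, 4, 7, 8, 9]


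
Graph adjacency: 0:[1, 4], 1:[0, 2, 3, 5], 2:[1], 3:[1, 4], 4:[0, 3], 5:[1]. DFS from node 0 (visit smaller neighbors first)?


DFS stack-based: start with [0]
Visit order: [0, 1, 2, 3, 4, 5]


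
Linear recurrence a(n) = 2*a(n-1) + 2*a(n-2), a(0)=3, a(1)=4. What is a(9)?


Build bottom-up:
...a(7)=2032, a(8)=5552, a(9)=2*5552+2*2032=15168


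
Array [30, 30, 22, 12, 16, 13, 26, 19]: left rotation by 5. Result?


Left rotate by 5: [13, 26, 19, 30, 30, 22, 12, 16]


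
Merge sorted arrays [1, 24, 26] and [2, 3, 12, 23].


Compare heads, take smaller each step.
Merged: [1, 2, 3, 12, 23, 24, 26]


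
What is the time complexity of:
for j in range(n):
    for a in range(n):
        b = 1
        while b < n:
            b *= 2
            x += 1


Per nesting level: O(n) * O(n) * O(log n) = O(n^2 log n)
Complexity: O(n^2 log n)


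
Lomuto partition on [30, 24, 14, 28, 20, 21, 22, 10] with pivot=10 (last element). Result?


Elements <= 10 go left of pivot.
Result: [10, 24, 14, 28, 20, 21, 22, 30], pivot at index 0


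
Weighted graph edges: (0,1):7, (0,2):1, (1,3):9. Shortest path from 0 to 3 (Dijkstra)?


Dijkstra from 0:
Distances: {0: 0, 1: 7, 2: 1, 3: 16}
Shortest distance to 3 = 16, path = [0, 1, 3]


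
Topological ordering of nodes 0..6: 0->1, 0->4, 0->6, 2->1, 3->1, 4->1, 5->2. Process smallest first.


Kahn's algorithm, process smallest node first
Order: [0, 3, 4, 5, 2, 1, 6]


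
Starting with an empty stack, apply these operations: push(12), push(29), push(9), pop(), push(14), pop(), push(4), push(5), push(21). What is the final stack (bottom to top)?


push(12) -> [12]
push(29) -> [12, 29]
push(9) -> [12, 29, 9]
pop() returns 9 -> [12, 29]
push(14) -> [12, 29, 14]
pop() returns 14 -> [12, 29]
push(4) -> [12, 29, 4]
push(5) -> [12, 29, 4, 5]
push(21) -> [12, 29, 4, 5, 21]
Final stack (bottom to top): [12, 29, 4, 5, 21]


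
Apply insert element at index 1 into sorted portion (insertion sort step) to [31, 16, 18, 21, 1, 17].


After one pass: [16, 31, 18, 21, 1, 17]


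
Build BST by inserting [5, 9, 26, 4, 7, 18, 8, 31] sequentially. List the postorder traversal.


Root = 5; build tree by BST insertion.
Postorder traversal: [4, 8, 7, 18, 31, 26, 9, 5]


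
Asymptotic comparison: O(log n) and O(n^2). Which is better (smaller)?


logarithmic grows slower than quadratic
O(log n) is asymptotically smaller; O(n^2) grows faster


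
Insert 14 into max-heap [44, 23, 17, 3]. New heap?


Append 14: [44, 23, 17, 3, 14]
Bubble up: no swaps needed
Result: [44, 23, 17, 3, 14]


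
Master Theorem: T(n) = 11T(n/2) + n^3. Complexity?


a=11, b=2, c=3. log_2(11)=3.459 > c=3. Case 1: O(n^log_b(a)) = O(n^3.459)
Complexity: O(n^3.459)


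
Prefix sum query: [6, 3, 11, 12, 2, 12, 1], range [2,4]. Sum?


Prefix sums: [0, 6, 9, 20, 32, 34, 46, 47]
Sum[2..4] = prefix[5] - prefix[2] = 34 - 9 = 25


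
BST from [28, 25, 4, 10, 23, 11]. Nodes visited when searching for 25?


BST root = 28
Search for 25: compare at each node
Path: [28, 25]


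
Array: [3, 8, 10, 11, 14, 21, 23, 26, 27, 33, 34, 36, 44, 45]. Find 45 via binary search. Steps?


Search for 45:
[0,13] mid=6 arr[6]=23
[7,13] mid=10 arr[10]=34
[11,13] mid=12 arr[12]=44
[13,13] mid=13 arr[13]=45
Total: 4 comparisons


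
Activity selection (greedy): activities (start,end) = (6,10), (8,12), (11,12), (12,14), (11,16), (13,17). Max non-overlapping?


Greedy: pick earliest-ending, then skip overlaps.
Selected (3 activities): [(6, 10), (11, 12), (12, 14)]


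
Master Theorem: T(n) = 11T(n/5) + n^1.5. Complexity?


a=11, b=5, c=1.5. log_5(11)=1.490 < c=1.5. Case 3: O(n^c) = O(n^1.500)
Complexity: O(n^1.500)


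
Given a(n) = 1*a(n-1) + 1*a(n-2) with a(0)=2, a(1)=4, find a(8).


Build bottom-up:
...a(6)=42, a(7)=68, a(8)=1*68+1*42=110


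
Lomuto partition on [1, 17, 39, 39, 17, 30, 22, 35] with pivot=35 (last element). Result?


Elements <= 35 go left of pivot.
Result: [1, 17, 17, 30, 22, 35, 39, 39], pivot at index 5


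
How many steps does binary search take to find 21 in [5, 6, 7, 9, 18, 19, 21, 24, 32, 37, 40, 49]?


Search for 21:
[0,11] mid=5 arr[5]=19
[6,11] mid=8 arr[8]=32
[6,7] mid=6 arr[6]=21
Total: 3 comparisons


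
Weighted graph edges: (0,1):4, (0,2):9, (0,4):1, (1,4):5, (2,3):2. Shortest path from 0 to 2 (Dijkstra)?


Dijkstra from 0:
Distances: {0: 0, 1: 4, 2: 9, 3: 11, 4: 1}
Shortest distance to 2 = 9, path = [0, 2]


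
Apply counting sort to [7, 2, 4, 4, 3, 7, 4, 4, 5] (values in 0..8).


Count array: [0, 0, 1, 1, 4, 1, 0, 2, 0]
Reconstruct: [2, 3, 4, 4, 4, 4, 5, 7, 7]


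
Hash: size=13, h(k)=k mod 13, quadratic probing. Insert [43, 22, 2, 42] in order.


Insertions: 43->slot 4; 22->slot 9; 2->slot 2; 42->slot 3
Table: [None, None, 2, 42, 43, None, None, None, None, 22, None, None, None]


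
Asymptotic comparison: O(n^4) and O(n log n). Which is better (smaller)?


linearithmic grows slower than quartic
O(n log n) is asymptotically smaller; O(n^4) grows faster


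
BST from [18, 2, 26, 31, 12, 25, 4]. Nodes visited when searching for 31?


BST root = 18
Search for 31: compare at each node
Path: [18, 26, 31]


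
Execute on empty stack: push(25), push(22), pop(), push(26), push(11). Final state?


push(25) -> [25]
push(22) -> [25, 22]
pop() returns 22 -> [25]
push(26) -> [25, 26]
push(11) -> [25, 26, 11]
Final stack (bottom to top): [25, 26, 11]


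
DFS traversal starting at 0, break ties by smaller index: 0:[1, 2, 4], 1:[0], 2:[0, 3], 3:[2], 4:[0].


DFS stack-based: start with [0]
Visit order: [0, 1, 2, 3, 4]


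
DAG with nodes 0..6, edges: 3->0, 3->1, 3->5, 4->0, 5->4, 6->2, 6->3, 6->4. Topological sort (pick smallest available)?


Kahn's algorithm, process smallest node first
Order: [6, 2, 3, 1, 5, 4, 0]


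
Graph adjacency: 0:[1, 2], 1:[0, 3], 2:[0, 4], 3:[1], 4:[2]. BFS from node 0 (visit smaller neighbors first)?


BFS queue: start with [0]
Visit order: [0, 1, 2, 3, 4]


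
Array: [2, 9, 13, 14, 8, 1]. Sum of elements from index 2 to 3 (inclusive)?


Prefix sums: [0, 2, 11, 24, 38, 46, 47]
Sum[2..3] = prefix[4] - prefix[2] = 38 - 11 = 27


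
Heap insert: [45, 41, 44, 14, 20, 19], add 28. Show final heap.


Append 28: [45, 41, 44, 14, 20, 19, 28]
Bubble up: no swaps needed
Result: [45, 41, 44, 14, 20, 19, 28]


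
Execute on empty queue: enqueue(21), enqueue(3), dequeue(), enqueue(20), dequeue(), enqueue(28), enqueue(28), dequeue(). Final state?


enqueue(21) -> [21]
enqueue(3) -> [21, 3]
dequeue() returns 21 -> [3]
enqueue(20) -> [3, 20]
dequeue() returns 3 -> [20]
enqueue(28) -> [20, 28]
enqueue(28) -> [20, 28, 28]
dequeue() returns 20 -> [28, 28]
Final queue (front to back): [28, 28]


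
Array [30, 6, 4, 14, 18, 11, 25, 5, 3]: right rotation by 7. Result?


Right rotate by 7: [4, 14, 18, 11, 25, 5, 3, 30, 6]


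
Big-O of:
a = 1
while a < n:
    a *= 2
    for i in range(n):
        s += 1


Per nesting level: O(log n) * O(n) = O(n log n)
Complexity: O(n log n)


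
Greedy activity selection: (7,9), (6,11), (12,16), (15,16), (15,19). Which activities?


Greedy: pick earliest-ending, then skip overlaps.
Selected (2 activities): [(7, 9), (12, 16)]


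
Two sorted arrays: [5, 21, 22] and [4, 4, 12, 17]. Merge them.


Compare heads, take smaller each step.
Merged: [4, 4, 5, 12, 17, 21, 22]


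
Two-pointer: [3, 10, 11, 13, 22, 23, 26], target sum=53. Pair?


Two pointers: lo=0, hi=6
No pair sums to 53


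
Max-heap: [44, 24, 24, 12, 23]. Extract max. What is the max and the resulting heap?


Max = 44
Replace root with last, heapify down
Resulting heap: [24, 23, 24, 12]


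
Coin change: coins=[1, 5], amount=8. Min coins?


dp[0]=0; dp[i]=1+min(dp[i-c] for c in coins)
...dp[3]=3, dp[4]=4, dp[5]=1, dp[6]=2, dp[7]=3, dp[8]=4
Minimum coins for 8 = 4


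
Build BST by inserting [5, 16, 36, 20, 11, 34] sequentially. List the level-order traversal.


Root = 5; build tree by BST insertion.
Level-Order traversal: [5, 16, 11, 36, 20, 34]


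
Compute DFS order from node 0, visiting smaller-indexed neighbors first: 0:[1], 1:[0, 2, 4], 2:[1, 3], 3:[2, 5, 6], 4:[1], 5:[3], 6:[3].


DFS stack-based: start with [0]
Visit order: [0, 1, 2, 3, 5, 6, 4]


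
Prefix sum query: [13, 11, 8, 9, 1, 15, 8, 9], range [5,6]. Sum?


Prefix sums: [0, 13, 24, 32, 41, 42, 57, 65, 74]
Sum[5..6] = prefix[7] - prefix[5] = 65 - 42 = 23


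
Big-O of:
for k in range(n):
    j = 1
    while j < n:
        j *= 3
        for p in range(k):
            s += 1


Per nesting level: O(n) * O(log n) * O(n) [triangular over k] = O(n^2 log n)
Complexity: O(n^2 log n)


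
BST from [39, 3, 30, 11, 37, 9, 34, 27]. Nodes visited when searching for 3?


BST root = 39
Search for 3: compare at each node
Path: [39, 3]


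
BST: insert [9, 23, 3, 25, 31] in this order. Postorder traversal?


Root = 9; build tree by BST insertion.
Postorder traversal: [3, 31, 25, 23, 9]


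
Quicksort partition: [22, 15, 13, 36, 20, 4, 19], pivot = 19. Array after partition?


Elements <= 19 go left of pivot.
Result: [15, 13, 4, 19, 20, 22, 36], pivot at index 3


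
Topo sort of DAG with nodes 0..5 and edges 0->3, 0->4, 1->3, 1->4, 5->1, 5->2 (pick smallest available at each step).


Kahn's algorithm, process smallest node first
Order: [0, 5, 1, 2, 3, 4]


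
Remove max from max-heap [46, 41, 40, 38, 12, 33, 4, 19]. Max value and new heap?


Max = 46
Replace root with last, heapify down
Resulting heap: [41, 38, 40, 19, 12, 33, 4]


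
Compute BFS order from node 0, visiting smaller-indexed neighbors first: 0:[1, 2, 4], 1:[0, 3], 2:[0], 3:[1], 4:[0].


BFS queue: start with [0]
Visit order: [0, 1, 2, 4, 3]


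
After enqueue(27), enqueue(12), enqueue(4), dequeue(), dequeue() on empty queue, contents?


enqueue(27) -> [27]
enqueue(12) -> [27, 12]
enqueue(4) -> [27, 12, 4]
dequeue() returns 27 -> [12, 4]
dequeue() returns 12 -> [4]
Final queue (front to back): [4]


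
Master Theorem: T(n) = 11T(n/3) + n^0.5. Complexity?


a=11, b=3, c=0.5. log_3(11)=2.183 > c=0.5. Case 1: O(n^log_b(a)) = O(n^2.183)
Complexity: O(n^2.183)


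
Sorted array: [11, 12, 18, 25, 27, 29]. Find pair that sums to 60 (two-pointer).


Two pointers: lo=0, hi=5
No pair sums to 60


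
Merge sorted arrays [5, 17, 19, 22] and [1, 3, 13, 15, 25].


Compare heads, take smaller each step.
Merged: [1, 3, 5, 13, 15, 17, 19, 22, 25]


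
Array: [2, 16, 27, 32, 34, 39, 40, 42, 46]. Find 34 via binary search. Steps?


Search for 34:
[0,8] mid=4 arr[4]=34
Total: 1 comparisons


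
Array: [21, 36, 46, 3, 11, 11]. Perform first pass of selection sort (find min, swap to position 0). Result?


After one pass: [3, 36, 46, 21, 11, 11]


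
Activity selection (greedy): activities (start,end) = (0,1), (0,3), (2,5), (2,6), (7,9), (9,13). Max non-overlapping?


Greedy: pick earliest-ending, then skip overlaps.
Selected (4 activities): [(0, 1), (2, 5), (7, 9), (9, 13)]


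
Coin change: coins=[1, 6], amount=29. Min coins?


dp[0]=0; dp[i]=1+min(dp[i-c] for c in coins)
...dp[24]=4, dp[25]=5, dp[26]=6, dp[27]=7, dp[28]=8, dp[29]=9
Minimum coins for 29 = 9


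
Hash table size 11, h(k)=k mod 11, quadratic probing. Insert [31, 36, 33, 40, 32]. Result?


Insertions: 31->slot 9; 36->slot 3; 33->slot 0; 40->slot 7; 32->slot 10
Table: [33, None, None, 36, None, None, None, 40, None, 31, 32]


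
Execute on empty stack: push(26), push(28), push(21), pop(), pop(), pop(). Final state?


push(26) -> [26]
push(28) -> [26, 28]
push(21) -> [26, 28, 21]
pop() returns 21 -> [26, 28]
pop() returns 28 -> [26]
pop() returns 26 -> []
Final stack (bottom to top): []


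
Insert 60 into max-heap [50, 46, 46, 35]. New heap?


Append 60: [50, 46, 46, 35, 60]
Bubble up: swap idx 4(60) with idx 1(46); swap idx 1(60) with idx 0(50)
Result: [60, 50, 46, 35, 46]


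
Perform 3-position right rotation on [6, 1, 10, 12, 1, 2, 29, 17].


Right rotate by 3: [2, 29, 17, 6, 1, 10, 12, 1]


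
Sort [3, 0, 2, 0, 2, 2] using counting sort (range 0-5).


Count array: [2, 0, 3, 1, 0, 0]
Reconstruct: [0, 0, 2, 2, 2, 3]


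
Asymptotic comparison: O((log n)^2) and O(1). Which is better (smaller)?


constant grows slower than polylogarithmic
O(1) is asymptotically smaller; O((log n)^2) grows faster


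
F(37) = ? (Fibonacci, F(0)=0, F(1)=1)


F(n)=F(n-1)+F(n-2)
...F(35)=9227465, F(36)=14930352, F(37)=24157817


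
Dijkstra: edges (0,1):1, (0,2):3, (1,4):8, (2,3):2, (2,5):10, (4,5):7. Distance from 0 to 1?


Dijkstra from 0:
Distances: {0: 0, 1: 1, 2: 3, 3: 5, 4: 9, 5: 13}
Shortest distance to 1 = 1, path = [0, 1]


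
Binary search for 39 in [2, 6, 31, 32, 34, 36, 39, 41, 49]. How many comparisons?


Search for 39:
[0,8] mid=4 arr[4]=34
[5,8] mid=6 arr[6]=39
Total: 2 comparisons


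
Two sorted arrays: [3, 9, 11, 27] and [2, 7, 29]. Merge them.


Compare heads, take smaller each step.
Merged: [2, 3, 7, 9, 11, 27, 29]


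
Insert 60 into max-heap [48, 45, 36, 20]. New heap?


Append 60: [48, 45, 36, 20, 60]
Bubble up: swap idx 4(60) with idx 1(45); swap idx 1(60) with idx 0(48)
Result: [60, 48, 36, 20, 45]


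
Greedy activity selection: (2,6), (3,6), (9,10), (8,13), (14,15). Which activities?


Greedy: pick earliest-ending, then skip overlaps.
Selected (3 activities): [(2, 6), (9, 10), (14, 15)]


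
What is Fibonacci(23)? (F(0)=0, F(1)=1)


F(n)=F(n-1)+F(n-2)
...F(21)=10946, F(22)=17711, F(23)=28657


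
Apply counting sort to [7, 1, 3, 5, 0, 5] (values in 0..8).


Count array: [1, 1, 0, 1, 0, 2, 0, 1, 0]
Reconstruct: [0, 1, 3, 5, 5, 7]


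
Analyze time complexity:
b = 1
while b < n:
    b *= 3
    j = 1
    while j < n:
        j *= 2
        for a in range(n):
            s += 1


Per nesting level: O(log n) * O(log n) * O(n) = O(n (log n)^2)
Complexity: O(n (log n)^2)


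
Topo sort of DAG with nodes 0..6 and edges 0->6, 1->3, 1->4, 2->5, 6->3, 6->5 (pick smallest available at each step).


Kahn's algorithm, process smallest node first
Order: [0, 1, 2, 4, 6, 3, 5]


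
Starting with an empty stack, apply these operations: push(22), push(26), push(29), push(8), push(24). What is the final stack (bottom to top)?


push(22) -> [22]
push(26) -> [22, 26]
push(29) -> [22, 26, 29]
push(8) -> [22, 26, 29, 8]
push(24) -> [22, 26, 29, 8, 24]
Final stack (bottom to top): [22, 26, 29, 8, 24]


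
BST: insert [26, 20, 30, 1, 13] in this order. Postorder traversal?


Root = 26; build tree by BST insertion.
Postorder traversal: [13, 1, 20, 30, 26]


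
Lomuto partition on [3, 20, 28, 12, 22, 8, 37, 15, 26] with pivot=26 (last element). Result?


Elements <= 26 go left of pivot.
Result: [3, 20, 12, 22, 8, 15, 26, 28, 37], pivot at index 6


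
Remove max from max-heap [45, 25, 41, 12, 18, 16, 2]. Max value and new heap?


Max = 45
Replace root with last, heapify down
Resulting heap: [41, 25, 16, 12, 18, 2]


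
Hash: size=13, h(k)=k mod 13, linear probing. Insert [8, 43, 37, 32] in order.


Insertions: 8->slot 8; 43->slot 4; 37->slot 11; 32->slot 6
Table: [None, None, None, None, 43, None, 32, None, 8, None, None, 37, None]


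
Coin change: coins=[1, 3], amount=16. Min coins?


dp[0]=0; dp[i]=1+min(dp[i-c] for c in coins)
...dp[11]=5, dp[12]=4, dp[13]=5, dp[14]=6, dp[15]=5, dp[16]=6
Minimum coins for 16 = 6


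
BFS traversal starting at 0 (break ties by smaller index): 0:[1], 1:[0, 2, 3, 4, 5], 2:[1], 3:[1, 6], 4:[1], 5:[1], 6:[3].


BFS queue: start with [0]
Visit order: [0, 1, 2, 3, 4, 5, 6]


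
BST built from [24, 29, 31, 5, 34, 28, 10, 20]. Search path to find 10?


BST root = 24
Search for 10: compare at each node
Path: [24, 5, 10]


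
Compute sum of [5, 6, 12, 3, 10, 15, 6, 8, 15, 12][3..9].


Prefix sums: [0, 5, 11, 23, 26, 36, 51, 57, 65, 80, 92]
Sum[3..9] = prefix[10] - prefix[3] = 92 - 23 = 69


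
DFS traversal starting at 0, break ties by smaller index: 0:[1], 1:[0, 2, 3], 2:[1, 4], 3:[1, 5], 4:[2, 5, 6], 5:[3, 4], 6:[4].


DFS stack-based: start with [0]
Visit order: [0, 1, 2, 4, 5, 3, 6]


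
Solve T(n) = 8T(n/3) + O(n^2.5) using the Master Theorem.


a=8, b=3, c=2.5. log_3(8)=1.893 < c=2.5. Case 3: O(n^c) = O(n^2.500)
Complexity: O(n^2.500)


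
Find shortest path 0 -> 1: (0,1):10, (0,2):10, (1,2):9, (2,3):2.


Dijkstra from 0:
Distances: {0: 0, 1: 10, 2: 10, 3: 12}
Shortest distance to 1 = 10, path = [0, 1]


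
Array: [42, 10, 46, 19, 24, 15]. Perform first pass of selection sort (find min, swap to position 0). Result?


After one pass: [10, 42, 46, 19, 24, 15]


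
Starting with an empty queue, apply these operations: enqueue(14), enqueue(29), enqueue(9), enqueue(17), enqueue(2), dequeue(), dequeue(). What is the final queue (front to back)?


enqueue(14) -> [14]
enqueue(29) -> [14, 29]
enqueue(9) -> [14, 29, 9]
enqueue(17) -> [14, 29, 9, 17]
enqueue(2) -> [14, 29, 9, 17, 2]
dequeue() returns 14 -> [29, 9, 17, 2]
dequeue() returns 29 -> [9, 17, 2]
Final queue (front to back): [9, 17, 2]


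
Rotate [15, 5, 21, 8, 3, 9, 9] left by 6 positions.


Left rotate by 6: [9, 15, 5, 21, 8, 3, 9]


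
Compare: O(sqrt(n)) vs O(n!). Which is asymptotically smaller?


sublinear grows slower than factorial
O(sqrt(n)) is asymptotically smaller; O(n!) grows faster


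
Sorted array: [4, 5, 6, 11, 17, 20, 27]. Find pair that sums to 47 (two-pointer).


Two pointers: lo=0, hi=6
Found pair: (20, 27) summing to 47


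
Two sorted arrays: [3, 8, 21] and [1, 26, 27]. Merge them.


Compare heads, take smaller each step.
Merged: [1, 3, 8, 21, 26, 27]


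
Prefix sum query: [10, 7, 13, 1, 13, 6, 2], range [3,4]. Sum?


Prefix sums: [0, 10, 17, 30, 31, 44, 50, 52]
Sum[3..4] = prefix[5] - prefix[3] = 44 - 30 = 14


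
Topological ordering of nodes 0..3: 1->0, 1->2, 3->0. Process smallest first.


Kahn's algorithm, process smallest node first
Order: [1, 2, 3, 0]


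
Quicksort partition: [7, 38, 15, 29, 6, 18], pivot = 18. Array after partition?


Elements <= 18 go left of pivot.
Result: [7, 15, 6, 18, 38, 29], pivot at index 3


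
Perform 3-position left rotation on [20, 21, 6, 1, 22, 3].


Left rotate by 3: [1, 22, 3, 20, 21, 6]


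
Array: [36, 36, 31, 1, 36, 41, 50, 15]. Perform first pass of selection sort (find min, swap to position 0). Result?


After one pass: [1, 36, 31, 36, 36, 41, 50, 15]


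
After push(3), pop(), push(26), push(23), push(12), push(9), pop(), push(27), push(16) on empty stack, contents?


push(3) -> [3]
pop() returns 3 -> []
push(26) -> [26]
push(23) -> [26, 23]
push(12) -> [26, 23, 12]
push(9) -> [26, 23, 12, 9]
pop() returns 9 -> [26, 23, 12]
push(27) -> [26, 23, 12, 27]
push(16) -> [26, 23, 12, 27, 16]
Final stack (bottom to top): [26, 23, 12, 27, 16]


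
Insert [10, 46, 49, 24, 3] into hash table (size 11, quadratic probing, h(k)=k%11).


Insertions: 10->slot 10; 46->slot 2; 49->slot 5; 24->slot 3; 3->slot 4
Table: [None, None, 46, 24, 3, 49, None, None, None, None, 10]


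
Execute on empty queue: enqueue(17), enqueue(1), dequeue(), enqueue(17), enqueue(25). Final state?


enqueue(17) -> [17]
enqueue(1) -> [17, 1]
dequeue() returns 17 -> [1]
enqueue(17) -> [1, 17]
enqueue(25) -> [1, 17, 25]
Final queue (front to back): [1, 17, 25]


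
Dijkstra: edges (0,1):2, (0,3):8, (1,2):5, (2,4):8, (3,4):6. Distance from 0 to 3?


Dijkstra from 0:
Distances: {0: 0, 1: 2, 2: 7, 3: 8, 4: 14}
Shortest distance to 3 = 8, path = [0, 3]


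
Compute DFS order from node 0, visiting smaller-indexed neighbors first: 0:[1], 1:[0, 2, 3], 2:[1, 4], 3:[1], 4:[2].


DFS stack-based: start with [0]
Visit order: [0, 1, 2, 4, 3]


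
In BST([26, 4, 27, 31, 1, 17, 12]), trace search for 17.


BST root = 26
Search for 17: compare at each node
Path: [26, 4, 17]


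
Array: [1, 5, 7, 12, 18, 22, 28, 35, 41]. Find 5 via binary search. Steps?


Search for 5:
[0,8] mid=4 arr[4]=18
[0,3] mid=1 arr[1]=5
Total: 2 comparisons


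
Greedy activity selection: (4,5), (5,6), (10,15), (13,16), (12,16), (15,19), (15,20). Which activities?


Greedy: pick earliest-ending, then skip overlaps.
Selected (4 activities): [(4, 5), (5, 6), (10, 15), (15, 19)]


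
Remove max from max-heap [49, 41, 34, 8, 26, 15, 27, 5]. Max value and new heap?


Max = 49
Replace root with last, heapify down
Resulting heap: [41, 26, 34, 8, 5, 15, 27]


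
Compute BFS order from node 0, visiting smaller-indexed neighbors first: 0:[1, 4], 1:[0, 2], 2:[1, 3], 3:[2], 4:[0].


BFS queue: start with [0]
Visit order: [0, 1, 4, 2, 3]


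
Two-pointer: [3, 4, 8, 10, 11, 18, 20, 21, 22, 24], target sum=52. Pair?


Two pointers: lo=0, hi=9
No pair sums to 52


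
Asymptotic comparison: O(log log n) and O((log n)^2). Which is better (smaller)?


double-logarithmic grows slower than polylogarithmic
O(log log n) is asymptotically smaller; O((log n)^2) grows faster


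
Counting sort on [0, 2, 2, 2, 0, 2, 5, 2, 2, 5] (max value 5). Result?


Count array: [2, 0, 6, 0, 0, 2]
Reconstruct: [0, 0, 2, 2, 2, 2, 2, 2, 5, 5]


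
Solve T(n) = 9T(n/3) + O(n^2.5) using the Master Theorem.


a=9, b=3, c=2.5. log_3(9)=2 < c=2.5. Case 3: O(n^c) = O(n^2.500)
Complexity: O(n^2.500)


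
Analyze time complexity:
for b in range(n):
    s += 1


Per nesting level: O(n) = O(n)
Complexity: O(n)


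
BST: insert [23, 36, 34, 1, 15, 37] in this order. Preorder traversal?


Root = 23; build tree by BST insertion.
Preorder traversal: [23, 1, 15, 36, 34, 37]


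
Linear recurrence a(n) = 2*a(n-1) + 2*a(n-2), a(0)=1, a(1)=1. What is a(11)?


Build bottom-up:
...a(9)=4240, a(10)=11584, a(11)=2*11584+2*4240=31648


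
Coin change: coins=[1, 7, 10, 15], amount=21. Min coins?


dp[0]=0; dp[i]=1+min(dp[i-c] for c in coins)
...dp[16]=2, dp[17]=2, dp[18]=3, dp[19]=4, dp[20]=2, dp[21]=3
Minimum coins for 21 = 3


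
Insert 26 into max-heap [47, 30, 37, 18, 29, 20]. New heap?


Append 26: [47, 30, 37, 18, 29, 20, 26]
Bubble up: no swaps needed
Result: [47, 30, 37, 18, 29, 20, 26]


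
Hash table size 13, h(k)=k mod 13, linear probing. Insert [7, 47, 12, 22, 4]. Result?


Insertions: 7->slot 7; 47->slot 8; 12->slot 12; 22->slot 9; 4->slot 4
Table: [None, None, None, None, 4, None, None, 7, 47, 22, None, None, 12]


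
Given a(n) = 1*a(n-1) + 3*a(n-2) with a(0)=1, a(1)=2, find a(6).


Build bottom-up:
...a(4)=26, a(5)=59, a(6)=1*59+3*26=137


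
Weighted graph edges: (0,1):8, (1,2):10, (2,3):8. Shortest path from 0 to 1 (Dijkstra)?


Dijkstra from 0:
Distances: {0: 0, 1: 8, 2: 18, 3: 26}
Shortest distance to 1 = 8, path = [0, 1]


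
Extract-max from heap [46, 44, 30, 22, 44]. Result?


Max = 46
Replace root with last, heapify down
Resulting heap: [44, 44, 30, 22]


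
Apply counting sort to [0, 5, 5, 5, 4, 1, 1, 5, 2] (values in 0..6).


Count array: [1, 2, 1, 0, 1, 4, 0]
Reconstruct: [0, 1, 1, 2, 4, 5, 5, 5, 5]


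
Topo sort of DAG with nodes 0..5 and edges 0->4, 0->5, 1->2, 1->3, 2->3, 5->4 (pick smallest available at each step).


Kahn's algorithm, process smallest node first
Order: [0, 1, 2, 3, 5, 4]


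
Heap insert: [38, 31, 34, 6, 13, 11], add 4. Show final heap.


Append 4: [38, 31, 34, 6, 13, 11, 4]
Bubble up: no swaps needed
Result: [38, 31, 34, 6, 13, 11, 4]


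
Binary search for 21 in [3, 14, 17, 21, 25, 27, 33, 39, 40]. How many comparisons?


Search for 21:
[0,8] mid=4 arr[4]=25
[0,3] mid=1 arr[1]=14
[2,3] mid=2 arr[2]=17
[3,3] mid=3 arr[3]=21
Total: 4 comparisons


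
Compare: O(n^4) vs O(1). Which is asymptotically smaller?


constant grows slower than quartic
O(1) is asymptotically smaller; O(n^4) grows faster


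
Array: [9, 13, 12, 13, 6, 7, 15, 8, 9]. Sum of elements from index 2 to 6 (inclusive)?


Prefix sums: [0, 9, 22, 34, 47, 53, 60, 75, 83, 92]
Sum[2..6] = prefix[7] - prefix[2] = 75 - 22 = 53


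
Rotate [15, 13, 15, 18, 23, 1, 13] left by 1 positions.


Left rotate by 1: [13, 15, 18, 23, 1, 13, 15]


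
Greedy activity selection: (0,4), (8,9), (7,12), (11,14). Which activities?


Greedy: pick earliest-ending, then skip overlaps.
Selected (3 activities): [(0, 4), (8, 9), (11, 14)]


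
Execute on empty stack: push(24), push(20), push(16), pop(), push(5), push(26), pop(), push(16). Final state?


push(24) -> [24]
push(20) -> [24, 20]
push(16) -> [24, 20, 16]
pop() returns 16 -> [24, 20]
push(5) -> [24, 20, 5]
push(26) -> [24, 20, 5, 26]
pop() returns 26 -> [24, 20, 5]
push(16) -> [24, 20, 5, 16]
Final stack (bottom to top): [24, 20, 5, 16]


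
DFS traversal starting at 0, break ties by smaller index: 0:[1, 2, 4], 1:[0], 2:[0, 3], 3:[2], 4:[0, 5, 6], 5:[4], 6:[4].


DFS stack-based: start with [0]
Visit order: [0, 1, 2, 3, 4, 5, 6]


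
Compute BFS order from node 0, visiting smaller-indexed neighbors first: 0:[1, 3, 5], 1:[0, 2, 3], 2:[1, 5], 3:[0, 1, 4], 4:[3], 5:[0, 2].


BFS queue: start with [0]
Visit order: [0, 1, 3, 5, 2, 4]


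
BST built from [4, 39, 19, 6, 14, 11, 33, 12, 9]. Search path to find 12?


BST root = 4
Search for 12: compare at each node
Path: [4, 39, 19, 6, 14, 11, 12]


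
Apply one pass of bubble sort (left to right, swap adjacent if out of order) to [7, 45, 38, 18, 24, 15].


After one pass: [7, 38, 18, 24, 15, 45]


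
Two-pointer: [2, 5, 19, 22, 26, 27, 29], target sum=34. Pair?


Two pointers: lo=0, hi=6
Found pair: (5, 29) summing to 34


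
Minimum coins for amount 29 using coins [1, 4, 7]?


dp[0]=0; dp[i]=1+min(dp[i-c] for c in coins)
...dp[24]=6, dp[25]=4, dp[26]=5, dp[27]=6, dp[28]=4, dp[29]=5
Minimum coins for 29 = 5


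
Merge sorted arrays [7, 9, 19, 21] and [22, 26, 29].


Compare heads, take smaller each step.
Merged: [7, 9, 19, 21, 22, 26, 29]


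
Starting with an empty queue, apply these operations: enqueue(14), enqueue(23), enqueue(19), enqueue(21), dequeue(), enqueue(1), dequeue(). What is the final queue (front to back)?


enqueue(14) -> [14]
enqueue(23) -> [14, 23]
enqueue(19) -> [14, 23, 19]
enqueue(21) -> [14, 23, 19, 21]
dequeue() returns 14 -> [23, 19, 21]
enqueue(1) -> [23, 19, 21, 1]
dequeue() returns 23 -> [19, 21, 1]
Final queue (front to back): [19, 21, 1]


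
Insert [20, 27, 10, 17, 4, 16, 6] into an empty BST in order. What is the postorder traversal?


Root = 20; build tree by BST insertion.
Postorder traversal: [6, 4, 16, 17, 10, 27, 20]


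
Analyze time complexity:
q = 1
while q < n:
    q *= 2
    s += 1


Per nesting level: O(log n) = O(log n)
Complexity: O(log n)


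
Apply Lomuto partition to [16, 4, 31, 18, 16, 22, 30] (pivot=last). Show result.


Elements <= 30 go left of pivot.
Result: [16, 4, 18, 16, 22, 30, 31], pivot at index 5


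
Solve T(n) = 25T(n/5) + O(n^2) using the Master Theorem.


a=25, b=5, c=2. log_5(25)=2 = c=2. Case 2: O(n^c log n) = O(n^2 log n)
Complexity: O(n^2 log n)


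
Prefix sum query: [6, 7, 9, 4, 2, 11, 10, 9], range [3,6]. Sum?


Prefix sums: [0, 6, 13, 22, 26, 28, 39, 49, 58]
Sum[3..6] = prefix[7] - prefix[3] = 49 - 22 = 27


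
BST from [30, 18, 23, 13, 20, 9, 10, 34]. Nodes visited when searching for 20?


BST root = 30
Search for 20: compare at each node
Path: [30, 18, 23, 20]


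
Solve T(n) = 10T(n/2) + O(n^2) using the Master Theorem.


a=10, b=2, c=2. log_2(10)=3.322 > c=2. Case 1: O(n^log_b(a)) = O(n^3.322)
Complexity: O(n^3.322)


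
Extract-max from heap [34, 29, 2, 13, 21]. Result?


Max = 34
Replace root with last, heapify down
Resulting heap: [29, 21, 2, 13]


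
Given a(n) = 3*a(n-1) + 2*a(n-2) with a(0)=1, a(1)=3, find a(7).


Build bottom-up:
...a(5)=495, a(6)=1763, a(7)=3*1763+2*495=6279


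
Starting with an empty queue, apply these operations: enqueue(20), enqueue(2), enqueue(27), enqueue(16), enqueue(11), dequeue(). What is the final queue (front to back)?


enqueue(20) -> [20]
enqueue(2) -> [20, 2]
enqueue(27) -> [20, 2, 27]
enqueue(16) -> [20, 2, 27, 16]
enqueue(11) -> [20, 2, 27, 16, 11]
dequeue() returns 20 -> [2, 27, 16, 11]
Final queue (front to back): [2, 27, 16, 11]


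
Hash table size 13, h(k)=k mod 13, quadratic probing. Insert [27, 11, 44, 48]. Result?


Insertions: 27->slot 1; 11->slot 11; 44->slot 5; 48->slot 9
Table: [None, 27, None, None, None, 44, None, None, None, 48, None, 11, None]


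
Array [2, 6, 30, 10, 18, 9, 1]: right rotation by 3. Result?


Right rotate by 3: [18, 9, 1, 2, 6, 30, 10]


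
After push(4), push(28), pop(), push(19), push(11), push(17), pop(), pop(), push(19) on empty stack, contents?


push(4) -> [4]
push(28) -> [4, 28]
pop() returns 28 -> [4]
push(19) -> [4, 19]
push(11) -> [4, 19, 11]
push(17) -> [4, 19, 11, 17]
pop() returns 17 -> [4, 19, 11]
pop() returns 11 -> [4, 19]
push(19) -> [4, 19, 19]
Final stack (bottom to top): [4, 19, 19]


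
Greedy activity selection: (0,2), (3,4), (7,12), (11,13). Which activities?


Greedy: pick earliest-ending, then skip overlaps.
Selected (3 activities): [(0, 2), (3, 4), (7, 12)]


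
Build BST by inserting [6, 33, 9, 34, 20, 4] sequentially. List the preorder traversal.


Root = 6; build tree by BST insertion.
Preorder traversal: [6, 4, 33, 9, 20, 34]


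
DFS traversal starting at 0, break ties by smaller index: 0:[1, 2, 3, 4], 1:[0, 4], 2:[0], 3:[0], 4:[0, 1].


DFS stack-based: start with [0]
Visit order: [0, 1, 4, 2, 3]


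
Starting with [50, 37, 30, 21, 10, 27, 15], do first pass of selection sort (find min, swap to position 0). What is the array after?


After one pass: [10, 37, 30, 21, 50, 27, 15]


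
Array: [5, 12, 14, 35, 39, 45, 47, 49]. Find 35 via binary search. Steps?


Search for 35:
[0,7] mid=3 arr[3]=35
Total: 1 comparisons


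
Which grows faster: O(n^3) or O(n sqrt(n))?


n^1.5 grows slower than cubic
O(n sqrt(n)) is asymptotically smaller; O(n^3) grows faster


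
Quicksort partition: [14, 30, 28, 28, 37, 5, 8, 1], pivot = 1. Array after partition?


Elements <= 1 go left of pivot.
Result: [1, 30, 28, 28, 37, 5, 8, 14], pivot at index 0


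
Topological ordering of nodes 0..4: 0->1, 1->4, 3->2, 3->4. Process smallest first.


Kahn's algorithm, process smallest node first
Order: [0, 1, 3, 2, 4]


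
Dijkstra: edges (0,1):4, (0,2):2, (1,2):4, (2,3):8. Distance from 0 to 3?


Dijkstra from 0:
Distances: {0: 0, 1: 4, 2: 2, 3: 10}
Shortest distance to 3 = 10, path = [0, 2, 3]


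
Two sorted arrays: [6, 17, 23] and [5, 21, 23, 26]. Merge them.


Compare heads, take smaller each step.
Merged: [5, 6, 17, 21, 23, 23, 26]


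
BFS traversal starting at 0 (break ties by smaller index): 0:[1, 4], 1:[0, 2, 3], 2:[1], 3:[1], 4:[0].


BFS queue: start with [0]
Visit order: [0, 1, 4, 2, 3]


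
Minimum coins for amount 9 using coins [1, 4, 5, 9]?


dp[0]=0; dp[i]=1+min(dp[i-c] for c in coins)
...dp[4]=1, dp[5]=1, dp[6]=2, dp[7]=3, dp[8]=2, dp[9]=1
Minimum coins for 9 = 1


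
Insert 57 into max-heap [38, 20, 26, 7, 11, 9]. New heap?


Append 57: [38, 20, 26, 7, 11, 9, 57]
Bubble up: swap idx 6(57) with idx 2(26); swap idx 2(57) with idx 0(38)
Result: [57, 20, 38, 7, 11, 9, 26]


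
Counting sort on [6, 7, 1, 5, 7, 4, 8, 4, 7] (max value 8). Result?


Count array: [0, 1, 0, 0, 2, 1, 1, 3, 1]
Reconstruct: [1, 4, 4, 5, 6, 7, 7, 7, 8]


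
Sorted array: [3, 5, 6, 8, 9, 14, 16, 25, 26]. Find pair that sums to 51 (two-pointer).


Two pointers: lo=0, hi=8
Found pair: (25, 26) summing to 51


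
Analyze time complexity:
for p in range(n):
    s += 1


Per nesting level: O(n) = O(n)
Complexity: O(n)


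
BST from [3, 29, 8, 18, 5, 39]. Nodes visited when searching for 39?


BST root = 3
Search for 39: compare at each node
Path: [3, 29, 39]


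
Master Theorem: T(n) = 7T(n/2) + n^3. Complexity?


a=7, b=2, c=3. log_2(7)=2.807 < c=3. Case 3: O(n^c) = O(n^3)
Complexity: O(n^3)


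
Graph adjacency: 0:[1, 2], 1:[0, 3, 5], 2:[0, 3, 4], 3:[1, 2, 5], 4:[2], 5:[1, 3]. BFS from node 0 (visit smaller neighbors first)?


BFS queue: start with [0]
Visit order: [0, 1, 2, 3, 5, 4]


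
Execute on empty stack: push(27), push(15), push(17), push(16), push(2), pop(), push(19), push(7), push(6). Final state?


push(27) -> [27]
push(15) -> [27, 15]
push(17) -> [27, 15, 17]
push(16) -> [27, 15, 17, 16]
push(2) -> [27, 15, 17, 16, 2]
pop() returns 2 -> [27, 15, 17, 16]
push(19) -> [27, 15, 17, 16, 19]
push(7) -> [27, 15, 17, 16, 19, 7]
push(6) -> [27, 15, 17, 16, 19, 7, 6]
Final stack (bottom to top): [27, 15, 17, 16, 19, 7, 6]


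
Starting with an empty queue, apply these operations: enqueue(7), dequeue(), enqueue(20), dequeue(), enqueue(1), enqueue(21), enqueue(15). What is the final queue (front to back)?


enqueue(7) -> [7]
dequeue() returns 7 -> []
enqueue(20) -> [20]
dequeue() returns 20 -> []
enqueue(1) -> [1]
enqueue(21) -> [1, 21]
enqueue(15) -> [1, 21, 15]
Final queue (front to back): [1, 21, 15]


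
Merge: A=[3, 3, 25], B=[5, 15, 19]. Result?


Compare heads, take smaller each step.
Merged: [3, 3, 5, 15, 19, 25]


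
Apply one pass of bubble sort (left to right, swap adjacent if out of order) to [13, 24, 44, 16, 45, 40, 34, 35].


After one pass: [13, 24, 16, 44, 40, 34, 35, 45]


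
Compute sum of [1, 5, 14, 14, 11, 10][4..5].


Prefix sums: [0, 1, 6, 20, 34, 45, 55]
Sum[4..5] = prefix[6] - prefix[4] = 55 - 34 = 21


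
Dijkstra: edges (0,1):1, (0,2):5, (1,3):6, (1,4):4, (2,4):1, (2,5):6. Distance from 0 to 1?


Dijkstra from 0:
Distances: {0: 0, 1: 1, 2: 5, 3: 7, 4: 5, 5: 11}
Shortest distance to 1 = 1, path = [0, 1]


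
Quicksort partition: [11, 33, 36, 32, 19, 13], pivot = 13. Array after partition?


Elements <= 13 go left of pivot.
Result: [11, 13, 36, 32, 19, 33], pivot at index 1


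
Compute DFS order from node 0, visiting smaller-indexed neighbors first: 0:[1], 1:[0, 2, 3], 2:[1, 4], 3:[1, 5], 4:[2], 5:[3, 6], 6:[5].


DFS stack-based: start with [0]
Visit order: [0, 1, 2, 4, 3, 5, 6]


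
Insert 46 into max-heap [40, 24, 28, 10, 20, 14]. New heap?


Append 46: [40, 24, 28, 10, 20, 14, 46]
Bubble up: swap idx 6(46) with idx 2(28); swap idx 2(46) with idx 0(40)
Result: [46, 24, 40, 10, 20, 14, 28]


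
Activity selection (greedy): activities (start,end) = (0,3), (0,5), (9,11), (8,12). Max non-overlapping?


Greedy: pick earliest-ending, then skip overlaps.
Selected (2 activities): [(0, 3), (9, 11)]


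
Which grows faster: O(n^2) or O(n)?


linear grows slower than quadratic
O(n) is asymptotically smaller; O(n^2) grows faster


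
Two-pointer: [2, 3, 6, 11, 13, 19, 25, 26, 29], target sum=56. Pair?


Two pointers: lo=0, hi=8
No pair sums to 56


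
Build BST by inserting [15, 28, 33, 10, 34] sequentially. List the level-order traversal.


Root = 15; build tree by BST insertion.
Level-Order traversal: [15, 10, 28, 33, 34]


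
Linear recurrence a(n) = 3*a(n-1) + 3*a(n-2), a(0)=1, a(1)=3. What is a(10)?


Build bottom-up:
...a(8)=35316, a(9)=133893, a(10)=3*133893+3*35316=507627


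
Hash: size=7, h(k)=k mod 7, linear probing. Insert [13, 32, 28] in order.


Insertions: 13->slot 6; 32->slot 4; 28->slot 0
Table: [28, None, None, None, 32, None, 13]


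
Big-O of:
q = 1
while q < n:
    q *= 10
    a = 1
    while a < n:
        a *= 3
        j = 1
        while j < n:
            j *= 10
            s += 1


Per nesting level: O(log n) * O(log n) * O(log n) = O((log n)^3)
Complexity: O((log n)^3)


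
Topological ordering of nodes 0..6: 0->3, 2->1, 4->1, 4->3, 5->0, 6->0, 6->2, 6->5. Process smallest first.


Kahn's algorithm, process smallest node first
Order: [4, 6, 2, 1, 5, 0, 3]


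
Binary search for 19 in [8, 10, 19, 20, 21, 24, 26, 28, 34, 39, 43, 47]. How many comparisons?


Search for 19:
[0,11] mid=5 arr[5]=24
[0,4] mid=2 arr[2]=19
Total: 2 comparisons


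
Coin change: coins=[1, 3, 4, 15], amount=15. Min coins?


dp[0]=0; dp[i]=1+min(dp[i-c] for c in coins)
...dp[10]=3, dp[11]=3, dp[12]=3, dp[13]=4, dp[14]=4, dp[15]=1
Minimum coins for 15 = 1


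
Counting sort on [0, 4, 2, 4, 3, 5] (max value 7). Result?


Count array: [1, 0, 1, 1, 2, 1, 0, 0]
Reconstruct: [0, 2, 3, 4, 4, 5]


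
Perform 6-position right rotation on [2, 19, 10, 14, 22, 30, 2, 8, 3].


Right rotate by 6: [14, 22, 30, 2, 8, 3, 2, 19, 10]


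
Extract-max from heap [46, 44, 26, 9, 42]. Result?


Max = 46
Replace root with last, heapify down
Resulting heap: [44, 42, 26, 9]


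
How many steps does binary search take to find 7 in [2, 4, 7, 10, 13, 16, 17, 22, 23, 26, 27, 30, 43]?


Search for 7:
[0,12] mid=6 arr[6]=17
[0,5] mid=2 arr[2]=7
Total: 2 comparisons


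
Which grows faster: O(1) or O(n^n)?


constant grows slower than n^n
O(1) is asymptotically smaller; O(n^n) grows faster


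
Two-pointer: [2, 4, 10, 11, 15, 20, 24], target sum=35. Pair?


Two pointers: lo=0, hi=6
Found pair: (11, 24) summing to 35


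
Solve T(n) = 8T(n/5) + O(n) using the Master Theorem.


a=8, b=5, c=1. log_5(8)=1.292 > c=1. Case 1: O(n^log_b(a)) = O(n^1.292)
Complexity: O(n^1.292)


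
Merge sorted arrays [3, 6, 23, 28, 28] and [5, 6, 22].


Compare heads, take smaller each step.
Merged: [3, 5, 6, 6, 22, 23, 28, 28]


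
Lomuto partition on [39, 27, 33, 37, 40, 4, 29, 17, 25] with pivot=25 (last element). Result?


Elements <= 25 go left of pivot.
Result: [4, 17, 25, 37, 40, 39, 29, 27, 33], pivot at index 2


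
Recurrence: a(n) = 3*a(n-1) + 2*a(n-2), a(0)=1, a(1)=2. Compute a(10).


Build bottom-up:
...a(8)=16084, a(9)=57284, a(10)=3*57284+2*16084=204020


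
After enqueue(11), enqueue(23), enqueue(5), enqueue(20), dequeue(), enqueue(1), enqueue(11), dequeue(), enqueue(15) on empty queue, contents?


enqueue(11) -> [11]
enqueue(23) -> [11, 23]
enqueue(5) -> [11, 23, 5]
enqueue(20) -> [11, 23, 5, 20]
dequeue() returns 11 -> [23, 5, 20]
enqueue(1) -> [23, 5, 20, 1]
enqueue(11) -> [23, 5, 20, 1, 11]
dequeue() returns 23 -> [5, 20, 1, 11]
enqueue(15) -> [5, 20, 1, 11, 15]
Final queue (front to back): [5, 20, 1, 11, 15]


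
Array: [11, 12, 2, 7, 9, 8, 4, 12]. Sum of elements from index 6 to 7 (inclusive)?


Prefix sums: [0, 11, 23, 25, 32, 41, 49, 53, 65]
Sum[6..7] = prefix[8] - prefix[6] = 65 - 49 = 16
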